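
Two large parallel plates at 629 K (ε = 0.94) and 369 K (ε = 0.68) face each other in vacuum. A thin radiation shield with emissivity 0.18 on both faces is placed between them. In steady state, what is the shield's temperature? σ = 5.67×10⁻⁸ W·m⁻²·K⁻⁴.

T_s ≈ 548 K

In steady state the net flux on the hot side equals that on the cold side.
σ(T₁⁴−T_s⁴)/D₁ = σ(T_s⁴−T₂⁴)/D₂, with D₁ = 1/ε₁+1/ε_s−1 = 5.619, D₂ = 1/ε_s+1/ε₂−1 = 6.026.
Solve for T_s⁴: T_s⁴ = (D₂·T₁⁴ + D₁·T₂⁴)/(D₁+D₂) = 8.995×10¹⁰ K⁴.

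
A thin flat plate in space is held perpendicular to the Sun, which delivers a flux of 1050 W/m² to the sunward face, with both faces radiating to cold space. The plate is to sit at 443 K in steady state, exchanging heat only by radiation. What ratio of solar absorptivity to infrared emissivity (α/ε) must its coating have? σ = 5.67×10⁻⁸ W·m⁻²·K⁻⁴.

α/ε ≈ 4.16

Balance: αS·A = εσ·2A·T⁴ ⇒ α/ε = 2σT⁴/S.
α/ε = 2·5.67×10⁻⁸·(443)⁴/1050 = 2·5.67×10⁻⁸·3.851×10¹⁰/1050.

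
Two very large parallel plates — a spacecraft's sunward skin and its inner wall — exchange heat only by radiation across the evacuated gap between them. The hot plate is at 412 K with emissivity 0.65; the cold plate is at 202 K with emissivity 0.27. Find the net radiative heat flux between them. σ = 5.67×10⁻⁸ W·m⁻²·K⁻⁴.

q ≈ 363 W/m²

For two infinite grey parallel plates, q = σ(T₁⁴ − T₂⁴)/(1/ε₁ + 1/ε₂ − 1).
T₁⁴ − T₂⁴ = 2.881×10¹⁰ − 1.665×10⁹ = 2.715×10¹⁰ K⁴.
1/ε₁ + 1/ε₂ − 1 = 1.538 + 3.704 − 1 = 4.242.
q = 5.67×10⁻⁸ × 2.715×10¹⁰ / 4.242.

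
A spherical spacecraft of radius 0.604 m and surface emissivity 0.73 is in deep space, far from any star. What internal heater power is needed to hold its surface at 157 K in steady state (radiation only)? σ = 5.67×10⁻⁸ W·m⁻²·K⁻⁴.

P = εσ·4πr²·T⁴.
4πr² = 4.584 m²; T⁴ = 6.076×10⁸ K⁴.
P = 0.73·5.67×10⁻⁸·4.584·6.076×10⁸.

P ≈ 115 W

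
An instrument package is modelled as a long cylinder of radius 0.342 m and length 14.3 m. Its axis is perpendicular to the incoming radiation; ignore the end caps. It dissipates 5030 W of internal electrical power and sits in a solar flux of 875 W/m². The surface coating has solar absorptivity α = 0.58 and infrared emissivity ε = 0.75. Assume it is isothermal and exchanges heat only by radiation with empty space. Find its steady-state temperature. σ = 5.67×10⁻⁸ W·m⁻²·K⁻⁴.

At steady state, absorbed solar power + internal power = radiated power.
Absorbed: α·S·A_cross = 0.58·875·9.781 = 4964 W (cross-section 2rL).
Total input = 4964 + 5030 = 9994 W.
Radiated: εσ·A_surf·T⁴ with A_surf = 2πrL = 30.73 m².
T⁴ = 9994/(0.75·5.67×10⁻⁸·30.73) = 7.648×10⁹ K⁴.

T ≈ 296 K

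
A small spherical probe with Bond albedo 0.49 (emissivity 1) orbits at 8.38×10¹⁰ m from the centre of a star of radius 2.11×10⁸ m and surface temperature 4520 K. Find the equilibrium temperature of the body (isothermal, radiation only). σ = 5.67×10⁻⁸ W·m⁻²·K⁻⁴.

T ≈ 136 K

The star's surface emits σT_*⁴; at distance d the flux is S = σT_*⁴(R_*/d)².
S = 5.67×10⁻⁸·(4520)⁴·(2.11×10⁸/8.38×10¹⁰)² = 150.0 W/m².
For an isothermal sphere T⁴ = (1−a)S/(4σ) = 3.374×10⁸ K⁴.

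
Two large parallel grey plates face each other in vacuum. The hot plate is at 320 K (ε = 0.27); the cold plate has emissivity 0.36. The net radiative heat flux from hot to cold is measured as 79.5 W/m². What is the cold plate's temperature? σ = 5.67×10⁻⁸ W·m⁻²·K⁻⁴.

q = σ(T₁⁴ − T₂⁴)/(1/ε₁ + 1/ε₂ − 1); denominator = 5.481.
T₂⁴ = T₁⁴ − q·(1/ε₁+1/ε₂−1)/σ = 1.049×10¹⁰ − 79.5·5.481/5.67×10⁻⁸
    = 2.800×10⁹ K⁴.

T₂ ≈ 230 K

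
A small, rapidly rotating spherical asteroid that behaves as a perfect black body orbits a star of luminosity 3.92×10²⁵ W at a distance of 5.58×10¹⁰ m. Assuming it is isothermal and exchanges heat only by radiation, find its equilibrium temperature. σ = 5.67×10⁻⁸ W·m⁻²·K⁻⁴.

First find the stellar flux at distance d: S = L/(4πd²) = 3.92×10²⁵/(4π·(5.58×10¹⁰)²) = 1002 W/m².
For an isothermal sphere, absorbed (1−a)S·πr² = emitted σ·4πr²·T⁴, so T⁴ = (1−a)S/(4σ).
T⁴ = 1.00·1002/(4·5.67×10⁻⁸) = 4.417×10⁹ K⁴.

T ≈ 258 K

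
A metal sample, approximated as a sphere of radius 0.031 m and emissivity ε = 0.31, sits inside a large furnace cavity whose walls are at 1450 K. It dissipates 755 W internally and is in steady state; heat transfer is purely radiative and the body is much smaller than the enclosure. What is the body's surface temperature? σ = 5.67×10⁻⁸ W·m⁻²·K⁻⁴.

For a small grey body in a large enclosure, net radiated power = εσA(T⁴ − T_w⁴).
Steady state: P = εσA(T⁴ − T_w⁴) with A = 4πr² = 0.01208 m².
T⁴ = P/(εσA) + T_w⁴ = 755/(0.31·5.67×10⁻⁸·0.01208) + (1450)⁴
    = 3.557×10¹² + 4.421×10¹² = 7.977×10¹² K⁴.

T ≈ 1680 K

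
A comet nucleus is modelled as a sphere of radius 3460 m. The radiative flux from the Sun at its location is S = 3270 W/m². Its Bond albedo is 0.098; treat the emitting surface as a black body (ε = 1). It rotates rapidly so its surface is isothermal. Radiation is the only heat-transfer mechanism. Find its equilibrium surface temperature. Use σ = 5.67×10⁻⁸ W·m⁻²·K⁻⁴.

At equilibrium, absorbed power = emitted power.
Absorbing cross-section = πr² = 3.761×10⁷ m²; emitting surface = 4πr² = 1.504×10⁸ m² (ratio 4).
(1−a)S·A_cross = εσ·A_surf·T⁴  ⇒  T⁴ = (1−a)S/(4σ).
T⁴ = 0.902·3270/(4·5.67×10⁻⁸) = 1.301×10¹⁰ K⁴.
T = (1.301×10¹⁰)^(1/4).

T ≈ 338 K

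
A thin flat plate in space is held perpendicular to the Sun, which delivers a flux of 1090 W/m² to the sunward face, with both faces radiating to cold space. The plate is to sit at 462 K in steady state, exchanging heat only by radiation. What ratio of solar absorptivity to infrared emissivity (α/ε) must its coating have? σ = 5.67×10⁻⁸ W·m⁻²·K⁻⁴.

Balance: αS·A = εσ·2A·T⁴ ⇒ α/ε = 2σT⁴/S.
α/ε = 2·5.67×10⁻⁸·(462)⁴/1090 = 2·5.67×10⁻⁸·4.556×10¹⁰/1090.

α/ε ≈ 4.74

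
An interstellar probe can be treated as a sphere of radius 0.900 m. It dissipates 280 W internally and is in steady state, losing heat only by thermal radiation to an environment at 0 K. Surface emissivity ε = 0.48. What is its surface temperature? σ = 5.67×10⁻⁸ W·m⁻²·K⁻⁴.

Steady state: internal power = radiated power, P = εσA T⁴.
Radiating area A = 4πr² = 10.18 m².
T⁴ = P/(εσA) = 280/(0.48·5.67×10⁻⁸·10.18) = 1.011×10⁹ K⁴.
T = (1.011×10⁹)^(1/4).

T ≈ 178 K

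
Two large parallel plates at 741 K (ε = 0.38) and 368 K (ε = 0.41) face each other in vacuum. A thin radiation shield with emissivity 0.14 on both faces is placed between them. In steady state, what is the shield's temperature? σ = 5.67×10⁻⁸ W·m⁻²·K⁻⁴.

T_s ≈ 631 K

In steady state the net flux on the hot side equals that on the cold side.
σ(T₁⁴−T_s⁴)/D₁ = σ(T_s⁴−T₂⁴)/D₂, with D₁ = 1/ε₁+1/ε_s−1 = 8.774, D₂ = 1/ε_s+1/ε₂−1 = 8.582.
Solve for T_s⁴: T_s⁴ = (D₂·T₁⁴ + D₁·T₂⁴)/(D₁+D₂) = 1.583×10¹¹ K⁴.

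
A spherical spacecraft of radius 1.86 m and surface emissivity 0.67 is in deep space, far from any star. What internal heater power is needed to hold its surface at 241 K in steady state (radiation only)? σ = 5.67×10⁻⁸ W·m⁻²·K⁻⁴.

P = εσ·4πr²·T⁴.
4πr² = 43.47 m²; T⁴ = 3.373×10⁹ K⁴.
P = 0.67·5.67×10⁻⁸·43.47·3.373×10⁹.

P ≈ 5570 W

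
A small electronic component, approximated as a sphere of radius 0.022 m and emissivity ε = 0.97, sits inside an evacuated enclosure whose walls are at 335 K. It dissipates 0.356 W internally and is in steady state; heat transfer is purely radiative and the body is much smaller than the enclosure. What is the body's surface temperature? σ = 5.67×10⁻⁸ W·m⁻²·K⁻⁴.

T ≈ 342 K

For a small grey body in a large enclosure, net radiated power = εσA(T⁴ − T_w⁴).
Steady state: P = εσA(T⁴ − T_w⁴) with A = 4πr² = 0.006082 m².
T⁴ = P/(εσA) + T_w⁴ = 0.356/(0.97·5.67×10⁻⁸·0.006082) + (335)⁴
    = 1.064×10⁹ + 1.259×10¹⁰ = 1.366×10¹⁰ K⁴.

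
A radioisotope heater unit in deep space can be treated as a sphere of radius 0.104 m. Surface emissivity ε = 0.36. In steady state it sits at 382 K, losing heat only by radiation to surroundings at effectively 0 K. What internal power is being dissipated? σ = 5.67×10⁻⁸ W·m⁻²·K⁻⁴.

P ≈ 59.1 W

Steady state: P = εσA T⁴.
A = 4πr² = 0.1359 m²; T⁴ = (382)⁴ = 2.129×10¹⁰ K⁴.
P = 0.36 × 5.67×10⁻⁸ × 0.1359 × 2.129×10¹⁰.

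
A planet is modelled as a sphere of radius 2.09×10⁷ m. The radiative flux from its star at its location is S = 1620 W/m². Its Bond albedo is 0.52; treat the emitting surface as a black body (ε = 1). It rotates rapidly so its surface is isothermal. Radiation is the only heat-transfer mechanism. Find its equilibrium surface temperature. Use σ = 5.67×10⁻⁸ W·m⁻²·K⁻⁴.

T ≈ 242 K

At equilibrium, absorbed power = emitted power.
Absorbing cross-section = πr² = 1.372×10¹⁵ m²; emitting surface = 4πr² = 5.489×10¹⁵ m² (ratio 4).
(1−a)S·A_cross = εσ·A_surf·T⁴  ⇒  T⁴ = (1−a)S/(4σ).
T⁴ = 0.480·1620/(4·5.67×10⁻⁸) = 3.429×10⁹ K⁴.
T = (3.429×10⁹)^(1/4).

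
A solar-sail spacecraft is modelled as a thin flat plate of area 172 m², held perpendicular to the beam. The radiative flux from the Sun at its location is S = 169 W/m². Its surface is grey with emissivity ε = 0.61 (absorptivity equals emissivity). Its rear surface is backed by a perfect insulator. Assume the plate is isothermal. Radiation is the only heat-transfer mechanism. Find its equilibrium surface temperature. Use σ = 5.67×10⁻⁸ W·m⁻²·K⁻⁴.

T ≈ 234 K

At equilibrium, absorbed power = emitted power.
Absorbing cross-section = A = 172.0 m²; emitting surface = A = 172.0 m² (ratio 1).
εS·A_cross = εσ·A_surf·T⁴  ⇒  T⁴ = S/(1σ)   (ε cancels).
T⁴ = 169/(1·5.67×10⁻⁸) = 2.981×10⁹ K⁴.
T = (2.981×10⁹)^(1/4).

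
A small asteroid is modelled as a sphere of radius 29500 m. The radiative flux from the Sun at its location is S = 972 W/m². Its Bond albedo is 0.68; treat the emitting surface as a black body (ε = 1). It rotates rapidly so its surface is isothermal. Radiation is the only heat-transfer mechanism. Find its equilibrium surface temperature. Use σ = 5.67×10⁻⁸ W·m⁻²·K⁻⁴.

At equilibrium, absorbed power = emitted power.
Absorbing cross-section = πr² = 2.734×10⁹ m²; emitting surface = 4πr² = 1.094×10¹⁰ m² (ratio 4).
(1−a)S·A_cross = εσ·A_surf·T⁴  ⇒  T⁴ = (1−a)S/(4σ).
T⁴ = 0.320·972/(4·5.67×10⁻⁸) = 1.371×10⁹ K⁴.
T = (1.371×10⁹)^(1/4).

T ≈ 192 K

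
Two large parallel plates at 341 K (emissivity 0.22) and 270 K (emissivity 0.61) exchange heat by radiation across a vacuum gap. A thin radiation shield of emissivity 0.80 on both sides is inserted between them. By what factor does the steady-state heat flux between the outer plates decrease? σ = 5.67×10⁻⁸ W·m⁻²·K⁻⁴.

factor ≈ 1.29

Without shield: q₀ = σΔ(T⁴)/(1/ε₁+1/ε₂−1) with denominator 5.185.
With shield the two gaps are in series; the resistances add: (1/ε₁+1/ε_s−1)+(1/ε_s+1/ε₂−1) = 4.795+1.889 = 6.685.
Heat-flux ratio q₀/q = 6.685/5.185.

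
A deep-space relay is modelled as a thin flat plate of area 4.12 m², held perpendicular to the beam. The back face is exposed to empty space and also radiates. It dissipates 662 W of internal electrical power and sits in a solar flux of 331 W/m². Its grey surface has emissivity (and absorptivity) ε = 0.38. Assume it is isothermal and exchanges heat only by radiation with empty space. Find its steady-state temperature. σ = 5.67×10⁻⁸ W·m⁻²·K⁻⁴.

T ≈ 286 K

At steady state, absorbed solar power + internal power = radiated power.
Absorbed: α·S·A_cross = 0.38·331·4.120 = 518.2 W (cross-section A).
Total input = 518.2 + 662 = 1180 W.
Radiated: εσ·A_surf·T⁴ with A_surf = 2A = 8.240 m².
T⁴ = 1180/(0.38·5.67×10⁻⁸·8.240) = 6.648×10⁹ K⁴.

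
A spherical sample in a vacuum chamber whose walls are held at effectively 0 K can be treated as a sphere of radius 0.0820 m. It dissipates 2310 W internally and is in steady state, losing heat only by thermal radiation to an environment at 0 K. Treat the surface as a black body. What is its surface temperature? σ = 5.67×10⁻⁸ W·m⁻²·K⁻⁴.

T ≈ 833 K

Steady state: internal power = radiated power, P = εσA T⁴.
Radiating area A = 4πr² = 0.08450 m².
T⁴ = P/(εσA) = 2310/(1.0·5.67×10⁻⁸·0.08450) = 4.822×10¹¹ K⁴.
T = (4.822×10¹¹)^(1/4).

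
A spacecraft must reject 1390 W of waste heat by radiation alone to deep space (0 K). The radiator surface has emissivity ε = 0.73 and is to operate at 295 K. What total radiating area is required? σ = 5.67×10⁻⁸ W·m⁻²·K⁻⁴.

A ≈ 4.43 m²

P = εσA T⁴ ⇒ A = P/(εσT⁴).
T⁴ = 7.573×10⁹ K⁴.
A = 1390/(0.73 × 5.67×10⁻⁸ × 7.573×10⁹).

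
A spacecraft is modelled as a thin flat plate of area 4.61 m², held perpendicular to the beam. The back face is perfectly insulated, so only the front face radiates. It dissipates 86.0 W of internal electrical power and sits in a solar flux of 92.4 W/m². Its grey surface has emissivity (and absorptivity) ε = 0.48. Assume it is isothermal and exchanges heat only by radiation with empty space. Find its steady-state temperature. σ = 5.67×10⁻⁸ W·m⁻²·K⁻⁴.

T ≈ 219 K

At steady state, absorbed solar power + internal power = radiated power.
Absorbed: α·S·A_cross = 0.48·92.4·4.610 = 204.5 W (cross-section A).
Total input = 204.5 + 86.0 = 290.5 W.
Radiated: εσ·A_surf·T⁴ with A_surf = A = 4.610 m².
T⁴ = 290.5/(0.48·5.67×10⁻⁸·4.610) = 2.315×10⁹ K⁴.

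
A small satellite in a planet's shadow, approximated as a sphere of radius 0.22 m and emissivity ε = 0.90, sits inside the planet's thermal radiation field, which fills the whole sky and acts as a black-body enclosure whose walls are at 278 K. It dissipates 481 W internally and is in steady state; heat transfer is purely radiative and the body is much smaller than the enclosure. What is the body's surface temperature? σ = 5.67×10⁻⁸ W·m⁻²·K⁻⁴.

For a small grey body in a large enclosure, net radiated power = εσA(T⁴ − T_w⁴).
Steady state: P = εσA(T⁴ − T_w⁴) with A = 4πr² = 0.6082 m².
T⁴ = P/(εσA) + T_w⁴ = 481/(0.90·5.67×10⁻⁸·0.6082) + (278)⁴
    = 1.550×10¹⁰ + 5.973×10⁹ = 2.147×10¹⁰ K⁴.

T ≈ 383 K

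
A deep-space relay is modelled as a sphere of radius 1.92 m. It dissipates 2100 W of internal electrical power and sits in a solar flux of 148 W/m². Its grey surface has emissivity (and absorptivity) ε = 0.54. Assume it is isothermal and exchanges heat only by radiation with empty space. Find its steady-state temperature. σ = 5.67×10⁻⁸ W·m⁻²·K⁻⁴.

At steady state, absorbed solar power + internal power = radiated power.
Absorbed: α·S·A_cross = 0.54·148·11.58 = 925.6 W (cross-section πr²).
Total input = 925.6 + 2100 = 3026 W.
Radiated: εσ·A_surf·T⁴ with A_surf = 4πr² = 46.32 m².
T⁴ = 3026/(0.54·5.67×10⁻⁸·46.32) = 2.133×10⁹ K⁴.

T ≈ 215 K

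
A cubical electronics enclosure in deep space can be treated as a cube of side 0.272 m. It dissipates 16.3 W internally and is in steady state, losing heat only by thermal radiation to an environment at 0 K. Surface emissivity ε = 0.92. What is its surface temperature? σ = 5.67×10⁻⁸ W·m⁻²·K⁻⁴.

T ≈ 163 K

Steady state: internal power = radiated power, P = εσA T⁴.
Radiating area A = 6L² = 0.4439 m².
T⁴ = P/(εσA) = 16.3/(0.92·5.67×10⁻⁸·0.4439) = 7.039×10⁸ K⁴.
T = (7.039×10⁸)^(1/4).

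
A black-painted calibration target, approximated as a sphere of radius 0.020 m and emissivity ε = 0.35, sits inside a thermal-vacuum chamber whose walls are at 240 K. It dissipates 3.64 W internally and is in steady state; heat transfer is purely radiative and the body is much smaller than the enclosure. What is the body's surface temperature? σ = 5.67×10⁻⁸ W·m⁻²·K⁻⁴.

For a small grey body in a large enclosure, net radiated power = εσA(T⁴ − T_w⁴).
Steady state: P = εσA(T⁴ − T_w⁴) with A = 4πr² = 0.005027 m².
T⁴ = P/(εσA) + T_w⁴ = 3.64/(0.35·5.67×10⁻⁸·0.005027) + (240)⁴
    = 3.649×10¹⁰ + 3.318×10⁹ = 3.981×10¹⁰ K⁴.

T ≈ 447 K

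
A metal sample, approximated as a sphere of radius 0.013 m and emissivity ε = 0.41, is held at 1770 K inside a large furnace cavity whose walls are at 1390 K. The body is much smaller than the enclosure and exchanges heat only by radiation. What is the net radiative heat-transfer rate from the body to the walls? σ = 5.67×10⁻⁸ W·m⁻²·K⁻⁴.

For a small grey body in a large enclosure: P_net = εσA(T_body⁴ − T_wall⁴).
A = 4πr² = 0.002124 m²; T_body⁴ − T_wall⁴ = 9.815×10¹² − 3.733×10¹² = 6.082×10¹² K⁴.
|P_net| = 0.41·5.67×10⁻⁸·0.002124·6.082×10¹².

P_net ≈ 300 W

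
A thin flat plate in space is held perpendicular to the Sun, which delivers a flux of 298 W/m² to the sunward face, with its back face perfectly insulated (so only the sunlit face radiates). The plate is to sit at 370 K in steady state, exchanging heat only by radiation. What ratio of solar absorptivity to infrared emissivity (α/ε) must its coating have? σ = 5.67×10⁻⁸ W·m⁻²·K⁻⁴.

Balance: αS·A = εσ·1A·T⁴ ⇒ α/ε = σT⁴/S.
α/ε = 5.67×10⁻⁸·(370)⁴/298 = 5.67×10⁻⁸·1.874×10¹⁰/298.

α/ε ≈ 3.57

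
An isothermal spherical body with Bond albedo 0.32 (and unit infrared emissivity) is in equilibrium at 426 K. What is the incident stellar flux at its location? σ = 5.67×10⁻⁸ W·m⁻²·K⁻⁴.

S ≈ 11000 W/m²

(1−a)S·πr² = σ·4πr²·T⁴ ⇒ S = 4σT⁴/(1−a).
S = 4·5.67×10⁻⁸·3.293×10¹⁰/0.680.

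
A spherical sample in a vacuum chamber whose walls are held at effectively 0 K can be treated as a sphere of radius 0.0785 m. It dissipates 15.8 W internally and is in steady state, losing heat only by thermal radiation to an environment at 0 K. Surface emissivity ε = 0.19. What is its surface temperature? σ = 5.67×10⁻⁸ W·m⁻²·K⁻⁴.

T ≈ 371 K

Steady state: internal power = radiated power, P = εσA T⁴.
Radiating area A = 4πr² = 0.07744 m².
T⁴ = P/(εσA) = 15.8/(0.19·5.67×10⁻⁸·0.07744) = 1.894×10¹⁰ K⁴.
T = (1.894×10¹⁰)^(1/4).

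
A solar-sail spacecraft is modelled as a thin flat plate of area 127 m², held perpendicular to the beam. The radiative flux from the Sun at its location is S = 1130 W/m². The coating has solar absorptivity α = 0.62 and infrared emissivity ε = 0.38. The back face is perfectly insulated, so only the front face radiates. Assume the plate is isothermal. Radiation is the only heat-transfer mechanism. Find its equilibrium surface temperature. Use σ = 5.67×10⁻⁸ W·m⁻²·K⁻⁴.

T ≈ 425 K

At equilibrium, absorbed power = emitted power.
Absorbing cross-section = A = 127.0 m²; emitting surface = A = 127.0 m² (ratio 1).
αS·A_cross = εσ·A_surf·T⁴  ⇒  T⁴ = αS/(ε·1σ).
T⁴ = 0.620·1130/(0.38·1·5.67×10⁻⁸) = 3.252×10¹⁰ K⁴.
T = (3.252×10¹⁰)^(1/4).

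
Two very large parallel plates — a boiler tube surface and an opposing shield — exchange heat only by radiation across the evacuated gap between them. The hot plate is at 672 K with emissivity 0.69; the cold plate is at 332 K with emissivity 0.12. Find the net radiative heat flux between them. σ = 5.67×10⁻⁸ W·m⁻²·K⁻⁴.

For two infinite grey parallel plates, q = σ(T₁⁴ − T₂⁴)/(1/ε₁ + 1/ε₂ − 1).
T₁⁴ − T₂⁴ = 2.039×10¹¹ − 1.215×10¹⁰ = 1.918×10¹¹ K⁴.
1/ε₁ + 1/ε₂ − 1 = 1.449 + 8.333 − 1 = 8.783.
q = 5.67×10⁻⁸ × 1.918×10¹¹ / 8.783.

q ≈ 1240 W/m²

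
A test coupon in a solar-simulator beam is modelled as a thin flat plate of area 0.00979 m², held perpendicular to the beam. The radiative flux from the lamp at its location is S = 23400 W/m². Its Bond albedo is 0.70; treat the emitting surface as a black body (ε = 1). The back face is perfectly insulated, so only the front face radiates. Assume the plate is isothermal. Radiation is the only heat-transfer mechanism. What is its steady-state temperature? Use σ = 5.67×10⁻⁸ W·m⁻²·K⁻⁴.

At equilibrium, absorbed power = emitted power.
Absorbing cross-section = A = 0.009790 m²; emitting surface = A = 0.009790 m² (ratio 1).
(1−a)S·A_cross = εσ·A_surf·T⁴  ⇒  T⁴ = (1−a)S/(1σ).
T⁴ = 0.300·23400/(1·5.67×10⁻⁸) = 1.238×10¹¹ K⁴.
T = (1.238×10¹¹)^(1/4).

T ≈ 593 K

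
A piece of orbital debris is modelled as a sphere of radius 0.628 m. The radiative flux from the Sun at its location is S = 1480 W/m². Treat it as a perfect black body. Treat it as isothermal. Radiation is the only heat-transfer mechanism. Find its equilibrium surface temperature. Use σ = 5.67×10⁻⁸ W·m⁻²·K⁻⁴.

T ≈ 284 K

At equilibrium, absorbed power = emitted power.
Absorbing cross-section = πr² = 1.239 m²; emitting surface = 4πr² = 4.956 m² (ratio 4).
S·A_cross = εσ·A_surf·T⁴  ⇒  T⁴ = S/(4σ).
T⁴ = 1.00·1480/(4·5.67×10⁻⁸) = 6.526×10⁹ K⁴.
T = (6.526×10⁹)^(1/4).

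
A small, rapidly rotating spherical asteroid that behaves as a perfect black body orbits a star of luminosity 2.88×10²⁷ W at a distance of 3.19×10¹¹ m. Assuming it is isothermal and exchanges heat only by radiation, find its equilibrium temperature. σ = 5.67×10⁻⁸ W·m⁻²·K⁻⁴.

First find the stellar flux at distance d: S = L/(4πd²) = 2.88×10²⁷/(4π·(3.19×10¹¹)²) = 2252 W/m².
For an isothermal sphere, absorbed (1−a)S·πr² = emitted σ·4πr²·T⁴, so T⁴ = (1−a)S/(4σ).
T⁴ = 1.00·2252/(4·5.67×10⁻⁸) = 9.930×10⁹ K⁴.

T ≈ 316 K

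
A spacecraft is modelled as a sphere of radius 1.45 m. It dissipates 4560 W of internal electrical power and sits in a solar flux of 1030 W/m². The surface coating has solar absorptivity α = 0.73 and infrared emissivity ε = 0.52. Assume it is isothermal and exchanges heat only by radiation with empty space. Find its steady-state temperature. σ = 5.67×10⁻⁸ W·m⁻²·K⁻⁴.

T ≈ 333 K

At steady state, absorbed solar power + internal power = radiated power.
Absorbed: α·S·A_cross = 0.73·1030·6.605 = 4966 W (cross-section πr²).
Total input = 4966 + 4560 = 9526 W.
Radiated: εσ·A_surf·T⁴ with A_surf = 4πr² = 26.42 m².
T⁴ = 9526/(0.52·5.67×10⁻⁸·26.42) = 1.223×10¹⁰ K⁴.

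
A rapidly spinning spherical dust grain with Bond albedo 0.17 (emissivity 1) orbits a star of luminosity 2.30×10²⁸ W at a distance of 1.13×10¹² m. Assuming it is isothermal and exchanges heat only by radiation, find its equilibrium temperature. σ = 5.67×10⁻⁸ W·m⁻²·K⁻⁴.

T ≈ 269 K

First find the stellar flux at distance d: S = L/(4πd²) = 2.30×10²⁸/(4π·(1.13×10¹²)²) = 1433 W/m².
For an isothermal sphere, absorbed (1−a)S·πr² = emitted σ·4πr²·T⁴, so T⁴ = (1−a)S/(4σ).
T⁴ = 0.830·1433/(4·5.67×10⁻⁸) = 5.246×10⁹ K⁴.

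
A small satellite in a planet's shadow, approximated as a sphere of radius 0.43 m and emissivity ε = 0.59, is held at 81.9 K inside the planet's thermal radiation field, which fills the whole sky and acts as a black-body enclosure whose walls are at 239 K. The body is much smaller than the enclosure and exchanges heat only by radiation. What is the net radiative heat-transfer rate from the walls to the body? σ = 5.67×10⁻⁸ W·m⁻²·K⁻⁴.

For a small grey body in a large enclosure: P_net = εσA(T_body⁴ − T_wall⁴).
A = 4πr² = 2.324 m²; T_body⁴ − T_wall⁴ = 4.499×10⁷ − 3.263×10⁹ = -3.218×10⁹ K⁴.
|P_net| = 0.59·5.67×10⁻⁸·2.324·3.218×10⁹.

P_net ≈ 250 W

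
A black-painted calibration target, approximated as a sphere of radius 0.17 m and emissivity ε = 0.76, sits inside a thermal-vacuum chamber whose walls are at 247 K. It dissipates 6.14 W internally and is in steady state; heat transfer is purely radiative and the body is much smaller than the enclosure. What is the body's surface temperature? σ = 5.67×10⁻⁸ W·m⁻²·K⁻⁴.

For a small grey body in a large enclosure, net radiated power = εσA(T⁴ − T_w⁴).
Steady state: P = εσA(T⁴ − T_w⁴) with A = 4πr² = 0.3632 m².
T⁴ = P/(εσA) + T_w⁴ = 6.14/(0.76·5.67×10⁻⁸·0.3632) + (247)⁴
    = 3.923×10⁸ + 3.722×10⁹ = 4.114×10⁹ K⁴.

T ≈ 253 K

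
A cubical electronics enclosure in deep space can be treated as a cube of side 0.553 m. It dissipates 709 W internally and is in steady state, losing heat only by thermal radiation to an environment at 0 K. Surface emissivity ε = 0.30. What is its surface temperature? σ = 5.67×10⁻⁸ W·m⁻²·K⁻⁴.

T ≈ 388 K

Steady state: internal power = radiated power, P = εσA T⁴.
Radiating area A = 6L² = 1.835 m².
T⁴ = P/(εσA) = 709/(0.30·5.67×10⁻⁸·1.835) = 2.272×10¹⁰ K⁴.
T = (2.272×10¹⁰)^(1/4).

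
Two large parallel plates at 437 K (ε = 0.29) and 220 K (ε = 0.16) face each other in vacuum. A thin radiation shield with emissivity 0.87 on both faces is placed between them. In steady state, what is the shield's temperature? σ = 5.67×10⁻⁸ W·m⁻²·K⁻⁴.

In steady state the net flux on the hot side equals that on the cold side.
σ(T₁⁴−T_s⁴)/D₁ = σ(T_s⁴−T₂⁴)/D₂, with D₁ = 1/ε₁+1/ε_s−1 = 3.598, D₂ = 1/ε_s+1/ε₂−1 = 6.399.
Solve for T_s⁴: T_s⁴ = (D₂·T₁⁴ + D₁·T₂⁴)/(D₁+D₂) = 2.419×10¹⁰ K⁴.

T_s ≈ 394 K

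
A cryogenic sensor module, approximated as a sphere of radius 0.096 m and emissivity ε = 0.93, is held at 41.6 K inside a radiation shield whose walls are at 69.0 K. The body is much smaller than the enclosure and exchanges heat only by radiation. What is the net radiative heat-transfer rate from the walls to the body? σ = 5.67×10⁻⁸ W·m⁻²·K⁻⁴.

P_net ≈ 0.120 W

For a small grey body in a large enclosure: P_net = εσA(T_body⁴ − T_wall⁴).
A = 4πr² = 0.1158 m²; T_body⁴ − T_wall⁴ = 2.995×10⁶ − 2.267×10⁷ = -1.967×10⁷ K⁴.
|P_net| = 0.93·5.67×10⁻⁸·0.1158·1.967×10⁷.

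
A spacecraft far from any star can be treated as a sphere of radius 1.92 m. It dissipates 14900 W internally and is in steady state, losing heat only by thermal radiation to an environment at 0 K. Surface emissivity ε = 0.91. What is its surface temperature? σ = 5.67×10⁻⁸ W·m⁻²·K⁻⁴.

Steady state: internal power = radiated power, P = εσA T⁴.
Radiating area A = 4πr² = 46.32 m².
T⁴ = P/(εσA) = 14900/(0.91·5.67×10⁻⁸·46.32) = 6.234×10⁹ K⁴.
T = (6.234×10⁹)^(1/4).

T ≈ 281 K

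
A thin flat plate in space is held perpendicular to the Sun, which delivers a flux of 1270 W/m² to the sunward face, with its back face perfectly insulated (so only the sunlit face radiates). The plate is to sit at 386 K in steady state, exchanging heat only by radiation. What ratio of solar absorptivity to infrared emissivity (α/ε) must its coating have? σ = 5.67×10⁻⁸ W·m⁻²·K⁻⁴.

α/ε ≈ 0.991

Balance: αS·A = εσ·1A·T⁴ ⇒ α/ε = σT⁴/S.
α/ε = 5.67×10⁻⁸·(386)⁴/1270 = 5.67×10⁻⁸·2.220×10¹⁰/1270.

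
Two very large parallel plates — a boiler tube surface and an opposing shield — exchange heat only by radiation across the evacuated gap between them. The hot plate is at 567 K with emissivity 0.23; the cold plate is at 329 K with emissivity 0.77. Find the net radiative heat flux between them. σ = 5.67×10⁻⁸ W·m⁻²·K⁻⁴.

q ≈ 1120 W/m²

For two infinite grey parallel plates, q = σ(T₁⁴ − T₂⁴)/(1/ε₁ + 1/ε₂ − 1).
T₁⁴ − T₂⁴ = 1.034×10¹¹ − 1.172×10¹⁰ = 9.164×10¹⁰ K⁴.
1/ε₁ + 1/ε₂ − 1 = 4.348 + 1.299 − 1 = 4.647.
q = 5.67×10⁻⁸ × 9.164×10¹⁰ / 4.647.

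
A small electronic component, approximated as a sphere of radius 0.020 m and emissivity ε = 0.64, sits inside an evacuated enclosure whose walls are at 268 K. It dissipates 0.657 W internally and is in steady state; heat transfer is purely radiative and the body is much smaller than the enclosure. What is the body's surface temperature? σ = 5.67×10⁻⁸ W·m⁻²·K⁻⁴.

T ≈ 306 K

For a small grey body in a large enclosure, net radiated power = εσA(T⁴ − T_w⁴).
Steady state: P = εσA(T⁴ − T_w⁴) with A = 4πr² = 0.005027 m².
T⁴ = P/(εσA) + T_w⁴ = 0.657/(0.64·5.67×10⁻⁸·0.005027) + (268)⁴
    = 3.602×10⁹ + 5.159×10⁹ = 8.761×10⁹ K⁴.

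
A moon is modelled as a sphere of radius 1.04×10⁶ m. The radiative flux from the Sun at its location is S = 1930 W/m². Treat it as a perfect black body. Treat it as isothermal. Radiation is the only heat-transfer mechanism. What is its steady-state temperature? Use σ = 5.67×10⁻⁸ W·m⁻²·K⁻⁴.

At equilibrium, absorbed power = emitted power.
Absorbing cross-section = πr² = 3.398×10¹² m²; emitting surface = 4πr² = 1.359×10¹³ m² (ratio 4).
S·A_cross = εσ·A_surf·T⁴  ⇒  T⁴ = S/(4σ).
T⁴ = 1.00·1930/(4·5.67×10⁻⁸) = 8.510×10⁹ K⁴.
T = (8.510×10⁹)^(1/4).

T ≈ 304 K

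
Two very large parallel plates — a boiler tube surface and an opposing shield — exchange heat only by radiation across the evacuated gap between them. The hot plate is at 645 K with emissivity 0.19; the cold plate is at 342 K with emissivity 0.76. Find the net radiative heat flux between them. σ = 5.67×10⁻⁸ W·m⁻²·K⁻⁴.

For two infinite grey parallel plates, q = σ(T₁⁴ − T₂⁴)/(1/ε₁ + 1/ε₂ − 1).
T₁⁴ − T₂⁴ = 1.731×10¹¹ − 1.368×10¹⁰ = 1.594×10¹¹ K⁴.
1/ε₁ + 1/ε₂ − 1 = 5.263 + 1.316 − 1 = 5.579.
q = 5.67×10⁻⁸ × 1.594×10¹¹ / 5.579.

q ≈ 1620 W/m²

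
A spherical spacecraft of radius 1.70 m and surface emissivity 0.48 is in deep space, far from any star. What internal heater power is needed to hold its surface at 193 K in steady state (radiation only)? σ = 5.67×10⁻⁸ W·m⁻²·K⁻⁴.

P ≈ 1370 W

P = εσ·4πr²·T⁴.
4πr² = 36.32 m²; T⁴ = 1.387×10⁹ K⁴.
P = 0.48·5.67×10⁻⁸·36.32·1.387×10⁹.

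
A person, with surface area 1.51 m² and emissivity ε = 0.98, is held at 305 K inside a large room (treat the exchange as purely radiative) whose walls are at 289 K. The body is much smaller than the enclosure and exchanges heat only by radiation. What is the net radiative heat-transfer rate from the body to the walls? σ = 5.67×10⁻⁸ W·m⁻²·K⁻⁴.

For a small grey body in a large enclosure: P_net = εσA(T_body⁴ − T_wall⁴).
A = 1.51 m²; T_body⁴ − T_wall⁴ = 8.654×10⁹ − 6.976×10⁹ = 1.678×10⁹ K⁴.
|P_net| = 0.98·5.67×10⁻⁸·1.510·1.678×10⁹.

P_net ≈ 141 W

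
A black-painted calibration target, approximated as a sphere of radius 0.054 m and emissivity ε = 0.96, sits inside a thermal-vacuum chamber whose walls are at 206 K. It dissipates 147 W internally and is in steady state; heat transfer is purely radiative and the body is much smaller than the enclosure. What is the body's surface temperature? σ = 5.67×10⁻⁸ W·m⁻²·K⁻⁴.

T ≈ 524 K

For a small grey body in a large enclosure, net radiated power = εσA(T⁴ − T_w⁴).
Steady state: P = εσA(T⁴ − T_w⁴) with A = 4πr² = 0.03664 m².
T⁴ = P/(εσA) + T_w⁴ = 147/(0.96·5.67×10⁻⁸·0.03664) + (206)⁴
    = 7.370×10¹⁰ + 1.801×10⁹ = 7.550×10¹⁰ K⁴.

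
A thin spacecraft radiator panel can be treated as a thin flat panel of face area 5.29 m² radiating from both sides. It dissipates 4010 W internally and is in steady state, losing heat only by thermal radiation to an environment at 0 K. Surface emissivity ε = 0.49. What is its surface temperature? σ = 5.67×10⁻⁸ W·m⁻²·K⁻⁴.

Steady state: internal power = radiated power, P = εσA T⁴.
Radiating area A = 2·5.29 = 10.58 m².
T⁴ = P/(εσA) = 4010/(0.49·5.67×10⁻⁸·10.58) = 1.364×10¹⁰ K⁴.
T = (1.364×10¹⁰)^(1/4).

T ≈ 342 K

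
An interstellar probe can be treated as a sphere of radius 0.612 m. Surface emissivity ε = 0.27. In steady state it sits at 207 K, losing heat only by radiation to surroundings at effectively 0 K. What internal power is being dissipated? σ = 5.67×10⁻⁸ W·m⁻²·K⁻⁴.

Steady state: P = εσA T⁴.
A = 4πr² = 4.707 m²; T⁴ = (207)⁴ = 1.836×10⁹ K⁴.
P = 0.27 × 5.67×10⁻⁸ × 4.707 × 1.836×10⁹.

P ≈ 132 W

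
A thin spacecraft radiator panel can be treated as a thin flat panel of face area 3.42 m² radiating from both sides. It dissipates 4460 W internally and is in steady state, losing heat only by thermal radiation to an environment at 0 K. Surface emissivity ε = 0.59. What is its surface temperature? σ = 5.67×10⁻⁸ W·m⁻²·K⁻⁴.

T ≈ 374 K

Steady state: internal power = radiated power, P = εσA T⁴.
Radiating area A = 2·3.42 = 6.840 m².
T⁴ = P/(εσA) = 4460/(0.59·5.67×10⁻⁸·6.840) = 1.949×10¹⁰ K⁴.
T = (1.949×10¹⁰)^(1/4).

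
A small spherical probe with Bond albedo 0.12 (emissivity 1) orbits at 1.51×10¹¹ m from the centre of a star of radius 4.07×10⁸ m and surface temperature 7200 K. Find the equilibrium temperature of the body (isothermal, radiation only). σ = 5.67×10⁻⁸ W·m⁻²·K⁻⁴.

The star's surface emits σT_*⁴; at distance d the flux is S = σT_*⁴(R_*/d)².
S = 5.67×10⁻⁸·(7200)⁴·(4.07×10⁸/1.51×10¹¹)² = 1107 W/m².
For an isothermal sphere T⁴ = (1−a)S/(4σ) = 4.295×10⁹ K⁴.

T ≈ 256 K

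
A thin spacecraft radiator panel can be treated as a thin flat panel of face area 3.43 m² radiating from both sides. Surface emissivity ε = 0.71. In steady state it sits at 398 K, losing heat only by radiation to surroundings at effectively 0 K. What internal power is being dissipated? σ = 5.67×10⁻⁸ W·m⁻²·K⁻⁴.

Steady state: P = εσA T⁴.
A = 2·3.43 = 6.860 m²; T⁴ = (398)⁴ = 2.509×10¹⁰ K⁴.
P = 0.71 × 5.67×10⁻⁸ × 6.860 × 2.509×10¹⁰.

P ≈ 6930 W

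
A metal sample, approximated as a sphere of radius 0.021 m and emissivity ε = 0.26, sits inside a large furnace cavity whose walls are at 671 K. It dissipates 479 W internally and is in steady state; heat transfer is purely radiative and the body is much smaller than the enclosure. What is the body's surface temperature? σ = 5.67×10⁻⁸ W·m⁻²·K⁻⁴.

T ≈ 1570 K

For a small grey body in a large enclosure, net radiated power = εσA(T⁴ − T_w⁴).
Steady state: P = εσA(T⁴ − T_w⁴) with A = 4πr² = 0.005542 m².
T⁴ = P/(εσA) + T_w⁴ = 479/(0.26·5.67×10⁻⁸·0.005542) + (671)⁴
    = 5.863×10¹² + 2.027×10¹¹ = 6.066×10¹² K⁴.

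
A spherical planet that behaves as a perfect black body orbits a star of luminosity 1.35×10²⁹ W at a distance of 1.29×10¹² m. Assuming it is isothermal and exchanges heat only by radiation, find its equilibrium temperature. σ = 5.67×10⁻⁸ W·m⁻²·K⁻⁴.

T ≈ 411 K

First find the stellar flux at distance d: S = L/(4πd²) = 1.35×10²⁹/(4π·(1.29×10¹²)²) = 6456 W/m².
For an isothermal sphere, absorbed (1−a)S·πr² = emitted σ·4πr²·T⁴, so T⁴ = (1−a)S/(4σ).
T⁴ = 1.00·6456/(4·5.67×10⁻⁸) = 2.846×10¹⁰ K⁴.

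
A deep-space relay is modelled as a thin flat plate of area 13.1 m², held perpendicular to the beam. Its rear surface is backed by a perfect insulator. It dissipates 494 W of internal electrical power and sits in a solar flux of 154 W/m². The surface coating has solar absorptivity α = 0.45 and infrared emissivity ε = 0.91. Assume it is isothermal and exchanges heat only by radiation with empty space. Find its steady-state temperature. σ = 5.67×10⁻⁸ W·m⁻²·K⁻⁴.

At steady state, absorbed solar power + internal power = radiated power.
Absorbed: α·S·A_cross = 0.45·154·13.10 = 907.8 W (cross-section A).
Total input = 907.8 + 494 = 1402 W.
Radiated: εσ·A_surf·T⁴ with A_surf = A = 13.10 m².
T⁴ = 1402/(0.91·5.67×10⁻⁸·13.10) = 2.074×10⁹ K⁴.

T ≈ 213 K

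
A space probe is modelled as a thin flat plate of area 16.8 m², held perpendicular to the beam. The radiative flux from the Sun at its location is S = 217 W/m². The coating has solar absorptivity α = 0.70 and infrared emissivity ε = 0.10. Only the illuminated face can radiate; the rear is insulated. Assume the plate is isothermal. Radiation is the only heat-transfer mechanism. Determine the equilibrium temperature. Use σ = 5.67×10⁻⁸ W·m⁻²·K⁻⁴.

T ≈ 405 K

At equilibrium, absorbed power = emitted power.
Absorbing cross-section = A = 16.80 m²; emitting surface = A = 16.80 m² (ratio 1).
αS·A_cross = εσ·A_surf·T⁴  ⇒  T⁴ = αS/(ε·1σ).
T⁴ = 0.700·217/(0.10·1·5.67×10⁻⁸) = 2.679×10¹⁰ K⁴.
T = (2.679×10¹⁰)^(1/4).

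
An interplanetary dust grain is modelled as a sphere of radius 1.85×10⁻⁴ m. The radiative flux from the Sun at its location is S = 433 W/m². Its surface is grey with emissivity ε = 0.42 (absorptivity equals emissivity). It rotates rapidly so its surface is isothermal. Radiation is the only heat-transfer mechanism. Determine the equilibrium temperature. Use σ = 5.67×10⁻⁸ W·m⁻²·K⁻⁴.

At equilibrium, absorbed power = emitted power.
Absorbing cross-section = πr² = 1.075×10⁻⁷ m²; emitting surface = 4πr² = 4.301×10⁻⁷ m² (ratio 4).
εS·A_cross = εσ·A_surf·T⁴  ⇒  T⁴ = S/(4σ)   (ε cancels).
T⁴ = 433/(4·5.67×10⁻⁸) = 1.909×10⁹ K⁴.
T = (1.909×10⁹)^(1/4).

T ≈ 209 K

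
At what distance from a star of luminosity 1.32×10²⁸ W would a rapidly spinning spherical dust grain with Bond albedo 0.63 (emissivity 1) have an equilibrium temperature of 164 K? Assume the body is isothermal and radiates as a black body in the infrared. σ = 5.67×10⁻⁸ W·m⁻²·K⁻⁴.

d ≈ 1.54×10¹² m

For an isothermal black-emitting sphere, (1−a)S·πr² = σ·4πr²·T⁴ ⇒ S = 4σT⁴/(1−a).
S = 4·5.67×10⁻⁸·(164)⁴/0.370 = 443.4 W/m².
Flux falls as S = L/(4πd²), so d = √(L/(4πS)) = √(1.32×10²⁸/(4π·443.4)).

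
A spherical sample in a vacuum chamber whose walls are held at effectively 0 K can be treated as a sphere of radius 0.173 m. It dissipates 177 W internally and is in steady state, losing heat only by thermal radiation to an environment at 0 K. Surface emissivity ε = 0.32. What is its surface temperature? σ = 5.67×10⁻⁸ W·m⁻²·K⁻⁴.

T ≈ 401 K

Steady state: internal power = radiated power, P = εσA T⁴.
Radiating area A = 4πr² = 0.3761 m².
T⁴ = P/(εσA) = 177/(0.32·5.67×10⁻⁸·0.3761) = 2.594×10¹⁰ K⁴.
T = (2.594×10¹⁰)^(1/4).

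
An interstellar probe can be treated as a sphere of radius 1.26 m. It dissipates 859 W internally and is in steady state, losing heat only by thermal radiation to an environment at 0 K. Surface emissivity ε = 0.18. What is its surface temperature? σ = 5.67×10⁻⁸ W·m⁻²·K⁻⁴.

Steady state: internal power = radiated power, P = εσA T⁴.
Radiating area A = 4πr² = 19.95 m².
T⁴ = P/(εσA) = 859/(0.18·5.67×10⁻⁸·19.95) = 4.219×10⁹ K⁴.
T = (4.219×10⁹)^(1/4).

T ≈ 255 K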